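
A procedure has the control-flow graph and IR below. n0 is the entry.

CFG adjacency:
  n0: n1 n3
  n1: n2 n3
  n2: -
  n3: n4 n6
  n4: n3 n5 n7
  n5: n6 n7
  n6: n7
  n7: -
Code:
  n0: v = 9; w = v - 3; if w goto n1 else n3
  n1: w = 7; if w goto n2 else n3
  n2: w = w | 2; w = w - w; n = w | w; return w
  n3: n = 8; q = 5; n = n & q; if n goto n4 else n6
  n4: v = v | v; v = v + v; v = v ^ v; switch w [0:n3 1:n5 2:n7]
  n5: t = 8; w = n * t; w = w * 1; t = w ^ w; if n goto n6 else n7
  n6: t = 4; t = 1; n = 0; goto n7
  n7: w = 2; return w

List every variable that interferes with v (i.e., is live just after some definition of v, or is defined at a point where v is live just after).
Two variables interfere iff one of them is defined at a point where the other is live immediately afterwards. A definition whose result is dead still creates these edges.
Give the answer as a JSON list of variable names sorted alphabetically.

def/use:
  n0 def {v,w} use ∅
  n1 def {w} use ∅
  n2 def {n,w} use {w}
  n3 def {n,q} use ∅
  n4 def {v} use {v,w}
  n5 def {t,w} use {n}
  n6 def {n,t} use ∅
  n7 def {w} use ∅

Backward fixpoint:
  n0 li=∅ lo={v,w}
  n1 li={v} lo={v,w}
  n2 li={w} lo=∅
  n3 li={v,w} lo={n,v,w}
  n4 li={n,v,w} lo={n,v,w}
  n5 li={n} lo=∅
  n6 li=∅ lo=∅
  n7 li=∅ lo=∅

Interfere edges:
  n — {q,t,v,w}
  q — {n,v,w}
  t — {n}
  v — {n,q,w}
  w — {n,q,v}

N(v) = ["n", "q", "w"]

Answer: ["n", "q", "w"]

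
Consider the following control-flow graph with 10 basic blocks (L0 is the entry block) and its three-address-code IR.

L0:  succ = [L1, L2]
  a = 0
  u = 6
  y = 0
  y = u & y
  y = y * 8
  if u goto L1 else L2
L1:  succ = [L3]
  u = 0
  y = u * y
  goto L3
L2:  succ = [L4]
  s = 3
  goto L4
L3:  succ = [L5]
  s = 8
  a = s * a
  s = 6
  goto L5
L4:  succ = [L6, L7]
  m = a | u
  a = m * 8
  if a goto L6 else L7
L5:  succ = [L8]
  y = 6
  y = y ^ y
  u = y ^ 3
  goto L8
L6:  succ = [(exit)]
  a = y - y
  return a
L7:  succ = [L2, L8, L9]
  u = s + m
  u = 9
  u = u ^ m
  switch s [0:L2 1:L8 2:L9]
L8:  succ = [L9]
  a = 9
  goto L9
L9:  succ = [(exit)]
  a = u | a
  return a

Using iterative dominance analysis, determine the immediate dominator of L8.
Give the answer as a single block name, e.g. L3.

idom tree: L1←L0 L2←L0 L3←L1 L4←L2 L5←L3 L6←L4 L7←L4 L8←L0 L9←L0
Join-block Dom:
  L2: preds {L0,L7}: {L0} ∩ {L0,L2,L4,L7} = {L0}; idom=L0
  L8: preds {L5,L7}: {L0,L1,L3,L5} ∩ {L0,L2,L4,L7} = {L0}; idom=L0
  L9: preds {L7,L8}: {L0,L2,L4,L7} ∩ {L0,L8} = {L0}; idom=L0

idom(L8) = L0

Answer: L0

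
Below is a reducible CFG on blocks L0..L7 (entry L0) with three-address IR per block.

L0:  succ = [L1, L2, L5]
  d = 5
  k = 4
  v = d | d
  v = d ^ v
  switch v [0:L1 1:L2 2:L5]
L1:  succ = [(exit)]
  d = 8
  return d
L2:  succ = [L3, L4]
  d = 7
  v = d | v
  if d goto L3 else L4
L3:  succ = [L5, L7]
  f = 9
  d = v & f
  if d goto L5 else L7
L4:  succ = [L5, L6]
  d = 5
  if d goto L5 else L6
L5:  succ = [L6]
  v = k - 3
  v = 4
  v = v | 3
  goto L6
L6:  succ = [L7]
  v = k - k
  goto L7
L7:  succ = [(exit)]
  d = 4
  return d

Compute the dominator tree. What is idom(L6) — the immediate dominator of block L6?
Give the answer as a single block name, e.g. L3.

idom tree: L1←L0 L2←L0 L3←L2 L4←L2 L5←L0 L6←L0 L7←L0
Dom at joins:
  L5: preds {L0,L3,L4}: {L0} ∩ {L0,L2,L3} ∩ {L0,L2,L4} = {L0}; idom=L0
  L6: preds {L4,L5}: {L0,L2,L4} ∩ {L0,L5} = {L0}; idom=L0
  L7: preds {L3,L6}: {L0,L2,L3} ∩ {L0,L6} = {L0}; idom=L0

idom(L6) = L0

Answer: L0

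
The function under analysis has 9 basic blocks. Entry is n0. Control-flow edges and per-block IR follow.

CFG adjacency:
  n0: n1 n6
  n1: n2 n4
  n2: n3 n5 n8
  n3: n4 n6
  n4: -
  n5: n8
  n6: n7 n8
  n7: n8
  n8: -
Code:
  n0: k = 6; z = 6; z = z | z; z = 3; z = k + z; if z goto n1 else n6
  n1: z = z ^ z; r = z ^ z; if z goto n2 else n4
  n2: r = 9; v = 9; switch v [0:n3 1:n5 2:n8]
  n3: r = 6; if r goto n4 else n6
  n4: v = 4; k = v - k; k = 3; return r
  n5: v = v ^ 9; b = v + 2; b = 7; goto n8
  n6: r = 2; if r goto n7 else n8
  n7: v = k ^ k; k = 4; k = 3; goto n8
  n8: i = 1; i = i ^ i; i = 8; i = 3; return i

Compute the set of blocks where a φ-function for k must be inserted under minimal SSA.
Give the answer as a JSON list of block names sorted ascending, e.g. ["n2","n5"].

idom tree: n1←n0 n2←n1 n3←n2 n4←n1 n5←n2 n6←n0 n7←n6 n8←n0
Join-block Dom:
  n4: preds {n1,n3}: {n0,n1} ∩ {n0,n1,n2,n3} = {n0,n1}; idom=n1
  n6: preds {n0,n3}: {n0} ∩ {n0,n1,n2,n3} = {n0}; idom=n0
  n8: preds {n2,n5,n6,n7}: {n0,n1,n2} ∩ {n0,n1,n2,n5} ∩ {n0,n6} ∩ {n0,n6,n7} = {n0}; idom=n0

DF derivation:
  join n4 pred n1: · stop@n1
  join n4 pred n3: n3→n2 stop@n1
  join n6 pred n0: · stop@n0
  join n6 pred n3: n3→n2→n1 stop@n0
  join n8 pred n2: n2→n1 stop@n0
  join n8 pred n5: n5→n2→n1 stop@n0
  join n8 pred n6: n6 stop@n0
  join n8 pred n7: n7→n6 stop@n0
  DF(n0)=∅
  DF(n1)={n6,n8}
  DF(n2)={n4,n6,n8}
  DF(n3)={n4,n6}
  DF(n4)=∅
  DF(n5)={n8}
  DF(n6)={n8}
  DF(n7)={n8}
  DF(n8)=∅

φ for k: defs {n0,n4,n7}
  DF⁺ = {n8}

Answer: ["n8"]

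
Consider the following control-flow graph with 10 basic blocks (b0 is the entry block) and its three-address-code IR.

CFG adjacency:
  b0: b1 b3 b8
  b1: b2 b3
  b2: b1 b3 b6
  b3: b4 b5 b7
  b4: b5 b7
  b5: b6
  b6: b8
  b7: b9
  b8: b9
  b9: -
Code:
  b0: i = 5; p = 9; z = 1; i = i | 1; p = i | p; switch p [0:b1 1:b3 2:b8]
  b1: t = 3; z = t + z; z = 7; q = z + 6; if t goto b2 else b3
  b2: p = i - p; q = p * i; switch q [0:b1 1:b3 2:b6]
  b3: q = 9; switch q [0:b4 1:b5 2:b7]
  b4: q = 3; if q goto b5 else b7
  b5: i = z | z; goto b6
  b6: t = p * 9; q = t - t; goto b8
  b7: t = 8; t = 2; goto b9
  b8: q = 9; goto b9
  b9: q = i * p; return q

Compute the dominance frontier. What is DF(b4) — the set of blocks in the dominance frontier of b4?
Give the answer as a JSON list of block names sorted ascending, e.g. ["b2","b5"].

Answer: ["b5", "b7"]

Working:
idom tree: b1←b0 b2←b1 b3←b0 b4←b3 b5←b3 b6←b0 b7←b3 b8←b0 b9←b0
Join-block Dom:
  b1: preds {b0,b2}: {b0} ∩ {b0,b1,b2} = {b0}; idom=b0
  b3: preds {b0,b1,b2}: {b0} ∩ {b0,b1} ∩ {b0,b1,b2} = {b0}; idom=b0
  b5: preds {b3,b4}: {b0,b3} ∩ {b0,b3,b4} = {b0,b3}; idom=b3
  b6: preds {b2,b5}: {b0,b1,b2} ∩ {b0,b3,b5} = {b0}; idom=b0
  b7: preds {b3,b4}: {b0,b3} ∩ {b0,b3,b4} = {b0,b3}; idom=b3
  b8: preds {b0,b6}: {b0} ∩ {b0,b6} = {b0}; idom=b0
  b9: preds {b7,b8}: {b0,b3,b7} ∩ {b0,b8} = {b0}; idom=b0

DF derivation:
  b1←b0: walk · to b0
  b1←b2: walk b2→b1 to b0
  b3←b0: walk · to b0
  b3←b1: walk b1 to b0
  b3←b2: walk b2→b1 to b0
  b5←b3: walk · to b3
  b5←b4: walk b4 to b3
  b6←b2: walk b2→b1 to b0
  b6←b5: walk b5→b3 to b0
  b7←b3: walk · to b3
  b7←b4: walk b4 to b3
  b8←b0: walk · to b0
  b8←b6: walk b6 to b0
  b9←b7: walk b7→b3 to b0
  b9←b8: walk b8 to b0
  DF(b0)=∅
  DF(b1)={b1,b3,b6}
  DF(b2)={b1,b3,b6}
  DF(b3)={b6,b9}
  DF(b4)={b5,b7}
  DF(b5)={b6}
  DF(b6)={b8}
  DF(b7)={b9}
  DF(b8)={b9}
  DF(b9)=∅

DF(b4) = ["b5", "b7"]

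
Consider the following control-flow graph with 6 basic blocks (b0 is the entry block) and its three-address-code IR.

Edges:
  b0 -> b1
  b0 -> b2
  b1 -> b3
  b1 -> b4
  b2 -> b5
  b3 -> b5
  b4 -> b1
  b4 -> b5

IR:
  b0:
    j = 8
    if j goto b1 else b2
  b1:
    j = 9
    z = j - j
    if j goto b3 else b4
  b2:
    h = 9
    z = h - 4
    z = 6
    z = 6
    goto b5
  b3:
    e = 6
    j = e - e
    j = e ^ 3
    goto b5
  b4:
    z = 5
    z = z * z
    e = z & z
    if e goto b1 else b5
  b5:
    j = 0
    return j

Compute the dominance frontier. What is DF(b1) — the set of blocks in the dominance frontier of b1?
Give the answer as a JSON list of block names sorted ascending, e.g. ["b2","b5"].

idom tree: b1←b0 b2←b0 b3←b1 b4←b1 b5←b0
Join-block Dom:
  b1: preds {b0,b4}: {b0} ∩ {b0,b1,b4} = {b0}; idom=b0
  b5: preds {b2,b3,b4}: {b0,b2} ∩ {b0,b1,b3} ∩ {b0,b1,b4} = {b0}; idom=b0

DF derivation:
  join b1 pred b0: · stop@b0
  join b1 pred b4: b4→b1 stop@b0
  join b5 pred b2: b2 stop@b0
  join b5 pred b3: b3→b1 stop@b0
  join b5 pred b4: b4→b1 stop@b0
  b0: DF=∅
  b1: DF={b1,b5}
  b2: DF={b5}
  b3: DF={b5}
  b4: DF={b1,b5}
  b5: DF=∅

DF(b1) = ["b1", "b5"]

Answer: ["b1", "b5"]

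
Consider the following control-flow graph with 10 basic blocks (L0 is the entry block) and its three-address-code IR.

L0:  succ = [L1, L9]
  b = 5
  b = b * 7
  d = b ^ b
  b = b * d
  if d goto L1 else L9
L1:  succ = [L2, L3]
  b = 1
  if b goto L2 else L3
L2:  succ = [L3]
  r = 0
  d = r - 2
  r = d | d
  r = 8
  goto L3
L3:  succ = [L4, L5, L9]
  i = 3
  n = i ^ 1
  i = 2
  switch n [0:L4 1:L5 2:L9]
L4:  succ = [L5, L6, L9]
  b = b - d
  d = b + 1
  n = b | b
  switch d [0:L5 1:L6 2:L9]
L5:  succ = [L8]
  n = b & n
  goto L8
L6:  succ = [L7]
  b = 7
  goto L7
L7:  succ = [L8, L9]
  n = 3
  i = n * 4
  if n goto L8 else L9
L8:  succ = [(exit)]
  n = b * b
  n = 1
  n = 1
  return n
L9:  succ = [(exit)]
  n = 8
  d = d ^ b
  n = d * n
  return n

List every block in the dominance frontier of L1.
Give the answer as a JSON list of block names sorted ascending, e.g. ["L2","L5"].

Answer: ["L9"]

Derivation:
idom tree: L1←L0 L2←L1 L3←L1 L4←L3 L5←L3 L6←L4 L7←L6 L8←L3 L9←L0
Dom∩ at merges:
  L3: preds {L1,L2}: {L0,L1} ∩ {L0,L1,L2} = {L0,L1}; idom=L1
  L5: preds {L3,L4}: {L0,L1,L3} ∩ {L0,L1,L3,L4} = {L0,L1,L3}; idom=L3
  L8: preds {L5,L7}: {L0,L1,L3,L5} ∩ {L0,L1,L3,L4,L6,L7} = {L0,L1,L3}; idom=L3
  L9: preds {L0,L3,L4,L7}: {L0} ∩ {L0,L1,L3} ∩ {L0,L1,L3,L4} ∩ {L0,L1,L3,L4,L6,L7} = {L0}; idom=L0

DF derivation:
  join L3 pred L1: · stop@L1
  join L3 pred L2: L2 stop@L1
  join L5 pred L3: · stop@L3
  join L5 pred L4: L4 stop@L3
  join L8 pred L5: L5 stop@L3
  join L8 pred L7: L7→L6→L4 stop@L3
  join L9 pred L0: · stop@L0
  join L9 pred L3: L3→L1 stop@L0
  join L9 pred L4: L4→L3→L1 stop@L0
  join L9 pred L7: L7→L6→L4→L3→L1 stop@L0
  DF(L0)=∅
  DF(L1)={L9}
  DF(L2)={L3}
  DF(L3)={L9}
  DF(L4)={L5,L8,L9}
  DF(L5)={L8}
  DF(L6)={L8,L9}
  DF(L7)={L8,L9}
  DF(L8)=∅
  DF(L9)=∅

DF(L1) = ["L9"]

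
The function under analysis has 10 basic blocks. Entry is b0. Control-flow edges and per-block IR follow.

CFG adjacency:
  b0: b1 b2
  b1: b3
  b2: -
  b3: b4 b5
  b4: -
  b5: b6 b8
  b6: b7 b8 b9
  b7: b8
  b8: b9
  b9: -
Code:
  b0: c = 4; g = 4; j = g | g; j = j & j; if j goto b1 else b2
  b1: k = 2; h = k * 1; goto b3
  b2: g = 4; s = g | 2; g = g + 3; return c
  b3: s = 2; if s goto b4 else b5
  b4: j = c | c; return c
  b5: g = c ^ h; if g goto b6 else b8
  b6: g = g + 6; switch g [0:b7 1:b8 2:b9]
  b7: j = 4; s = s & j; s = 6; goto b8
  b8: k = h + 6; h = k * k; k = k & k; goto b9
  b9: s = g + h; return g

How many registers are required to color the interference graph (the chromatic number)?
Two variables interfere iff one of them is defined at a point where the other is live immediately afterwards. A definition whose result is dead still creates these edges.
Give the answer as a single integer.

def/use:
  b0: {c,g,j} / ∅
  b1: {h,k} / ∅
  b2: {g,s} / {c}
  b3: {s} / ∅
  b4: {j} / {c}
  b5: {g} / {c,h}
  b6: {g} / {g}
  b7: {j,s} / {s}
  b8: {h,k} / {h}
  b9: {s} / {g,h}

Live sets:
  live b0: ∅→{c}
  live b1: {c}→{c,h}
  live b2: {c}→∅
  live b3: {c,h}→{c,h,s}
  live b4: {c}→∅
  live b5: {c,h,s}→{g,h,s}
  live b6: {g,h,s}→{g,h,s}
  live b7: {g,h,s}→{g,h}
  live b8: {g,h}→{g,h}
  live b9: {g,h}→∅

Interference:
  c: {g,h,j,k,s}
  g: {c,h,j,k,s}
  h: {c,g,j,k,s}
  j: {c,g,h,s}
  k: {c,g,h}
  s: {c,g,h,j}

Registers:
  lower bound: {c,g,h,j,s} mutually conflict ⇒ χ ≥ 5
  5-colouring: r0={c}  r1={g}  r2={h}  r3={j,k}  r4={s}
  χ = 5

Answer: 5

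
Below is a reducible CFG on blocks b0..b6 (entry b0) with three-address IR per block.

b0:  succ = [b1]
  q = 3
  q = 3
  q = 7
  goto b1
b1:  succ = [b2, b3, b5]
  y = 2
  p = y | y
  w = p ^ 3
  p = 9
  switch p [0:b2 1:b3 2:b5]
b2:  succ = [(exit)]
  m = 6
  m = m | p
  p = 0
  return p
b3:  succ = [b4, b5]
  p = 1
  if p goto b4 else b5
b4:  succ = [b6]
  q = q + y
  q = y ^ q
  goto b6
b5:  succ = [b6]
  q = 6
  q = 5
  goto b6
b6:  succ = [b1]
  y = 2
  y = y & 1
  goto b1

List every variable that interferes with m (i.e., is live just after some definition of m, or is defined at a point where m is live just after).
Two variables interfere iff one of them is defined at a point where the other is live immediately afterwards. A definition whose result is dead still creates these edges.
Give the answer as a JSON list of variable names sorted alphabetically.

Answer: ["p"]

Analysis:
Block summaries:
  b0: def={q} ue=∅
  b1: def={p,w,y} ue=∅
  b2: def={m,p} ue={p}
  b3: def={p} ue=∅
  b4: def={q} ue={q,y}
  b5: def={q} ue=∅
  b6: def={y} ue=∅

Liveness:
  b0: in=∅ out={q}
  b1: in={q} out={p,q,y}
  b2: in={p} out=∅
  b3: in={q,y} out={q,y}
  b4: in={q,y} out={q}
  b5: in=∅ out={q}
  b6: in={q} out={q}

Interference:
  m↔{p}
  p↔{m,q,y}
  q↔{p,w,y}
  w↔{q,y}
  y↔{p,q,w}

N(m) = ["p"]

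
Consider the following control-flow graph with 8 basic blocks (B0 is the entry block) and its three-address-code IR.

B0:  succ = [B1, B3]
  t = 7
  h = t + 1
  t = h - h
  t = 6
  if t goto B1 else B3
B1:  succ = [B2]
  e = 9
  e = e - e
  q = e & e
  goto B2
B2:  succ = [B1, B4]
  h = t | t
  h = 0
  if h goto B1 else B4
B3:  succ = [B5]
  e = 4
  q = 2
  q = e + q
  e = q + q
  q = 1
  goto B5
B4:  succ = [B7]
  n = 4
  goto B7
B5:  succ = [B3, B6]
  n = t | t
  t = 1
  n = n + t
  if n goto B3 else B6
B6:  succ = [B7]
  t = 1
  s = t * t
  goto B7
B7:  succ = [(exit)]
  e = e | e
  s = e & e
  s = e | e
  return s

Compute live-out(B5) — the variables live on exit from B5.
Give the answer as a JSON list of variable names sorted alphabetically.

Block summaries:
  B0: def={h,t} ue=∅
  B1: def={e,q} ue=∅
  B2: def={h} ue={t}
  B3: def={e,q} ue=∅
  B4: def={n} ue=∅
  B5: def={n,t} ue={t}
  B6: def={s,t} ue=∅
  B7: def={e,s} ue={e}

Backward fixpoint:
  B0: in=∅ out={t}
  B1: in={t} out={e,t}
  B2: in={e,t} out={e,t}
  B3: in={t} out={e,t}
  B4: in={e} out={e}
  B5: in={e,t} out={e,t}
  B6: in={e} out={e}
  B7: in={e} out=∅

live-out(B5) = ["e", "t"]

Answer: ["e", "t"]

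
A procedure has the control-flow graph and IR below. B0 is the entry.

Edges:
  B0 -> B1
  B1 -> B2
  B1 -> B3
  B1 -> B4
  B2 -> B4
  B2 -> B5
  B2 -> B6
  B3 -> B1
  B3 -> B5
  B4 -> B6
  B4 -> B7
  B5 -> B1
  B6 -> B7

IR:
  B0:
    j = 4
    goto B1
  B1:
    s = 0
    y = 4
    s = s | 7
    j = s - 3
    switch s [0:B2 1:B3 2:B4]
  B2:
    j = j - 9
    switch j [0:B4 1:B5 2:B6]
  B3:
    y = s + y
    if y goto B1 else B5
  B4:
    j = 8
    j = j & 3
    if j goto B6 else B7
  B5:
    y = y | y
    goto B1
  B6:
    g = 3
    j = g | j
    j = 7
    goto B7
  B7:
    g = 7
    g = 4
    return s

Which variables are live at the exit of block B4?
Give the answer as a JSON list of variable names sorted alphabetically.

Answer: ["j", "s"]

Analysis:
def/use:
  B0: def={j} ue=∅
  B1: def={j,s,y} ue=∅
  B2: def={j} ue={j}
  B3: def={y} ue={s,y}
  B4: def={j} ue=∅
  B5: def={y} ue={y}
  B6: def={g,j} ue={j}
  B7: def={g} ue={s}

Liveness:
  B0: in=∅ out=∅
  B1: in=∅ out={j,s,y}
  B2: in={j,s,y} out={j,s,y}
  B3: in={s,y} out={y}
  B4: in={s} out={j,s}
  B5: in={y} out=∅
  B6: in={j,s} out={s}
  B7: in={s} out=∅

live-out(B4) = ["j", "s"]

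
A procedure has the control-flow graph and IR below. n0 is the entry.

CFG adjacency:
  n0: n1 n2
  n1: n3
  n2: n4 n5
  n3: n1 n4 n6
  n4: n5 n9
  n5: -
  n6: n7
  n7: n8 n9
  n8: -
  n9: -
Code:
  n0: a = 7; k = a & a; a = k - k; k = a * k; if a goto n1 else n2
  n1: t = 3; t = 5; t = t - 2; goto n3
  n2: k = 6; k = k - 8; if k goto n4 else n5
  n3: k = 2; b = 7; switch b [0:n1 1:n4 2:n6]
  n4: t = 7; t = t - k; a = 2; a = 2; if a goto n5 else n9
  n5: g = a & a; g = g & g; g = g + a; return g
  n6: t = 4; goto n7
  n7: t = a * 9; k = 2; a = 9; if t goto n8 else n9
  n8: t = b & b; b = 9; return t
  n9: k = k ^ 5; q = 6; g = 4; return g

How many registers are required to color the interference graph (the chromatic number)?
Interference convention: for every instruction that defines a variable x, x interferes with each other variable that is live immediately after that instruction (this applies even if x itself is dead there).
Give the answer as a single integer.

Block summaries:
  n0 def {a,k} use ∅
  n1 def {t} use ∅
  n2 def {k} use ∅
  n3 def {b,k} use ∅
  n4 def {a,t} use {k}
  n5 def {g} use {a}
  n6 def {t} use ∅
  n7 def {a,k,t} use {a}
  n8 def {b,t} use {b}
  n9 def {g,k,q} use {k}

Live sets:
  live n0: ∅→{a}
  live n1: {a}→{a}
  live n2: {a}→{a,k}
  live n3: {a}→{a,b,k}
  live n4: {k}→{a,k}
  live n5: {a}→∅
  live n6: {a,b}→{a,b}
  live n7: {a,b}→{b,k}
  live n8: {b}→∅
  live n9: {k}→∅

Interfere edges:
  a: {b,g,k,t}
  b: {a,k,t}
  g: {a}
  k: {a,b,t}
  q: ∅
  t: {a,b,k}

Registers:
  lower bound: {a,b,k,t} mutually conflict ⇒ χ ≥ 4
  assign a→r0 b→r1 g→r1 k→r2 q→r0 t→r3 — no edge inside a register ⇒ χ ≤ 4
  χ = 4

Answer: 4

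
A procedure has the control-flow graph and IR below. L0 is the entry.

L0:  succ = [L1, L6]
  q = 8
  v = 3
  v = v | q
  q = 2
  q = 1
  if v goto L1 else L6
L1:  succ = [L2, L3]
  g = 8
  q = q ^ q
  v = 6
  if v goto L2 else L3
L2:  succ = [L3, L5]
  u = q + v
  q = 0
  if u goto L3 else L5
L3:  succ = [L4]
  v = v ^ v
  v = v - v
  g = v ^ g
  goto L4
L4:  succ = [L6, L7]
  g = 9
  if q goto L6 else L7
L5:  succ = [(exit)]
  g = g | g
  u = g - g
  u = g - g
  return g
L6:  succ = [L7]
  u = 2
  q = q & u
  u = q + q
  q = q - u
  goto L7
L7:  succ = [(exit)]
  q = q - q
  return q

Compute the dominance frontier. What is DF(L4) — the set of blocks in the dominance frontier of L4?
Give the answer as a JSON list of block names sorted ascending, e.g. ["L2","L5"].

idom tree: L1←L0 L2←L1 L3←L1 L4←L3 L5←L2 L6←L0 L7←L0
Join-block Dom:
  L3: preds {L1,L2}: {L0,L1} ∩ {L0,L1,L2} = {L0,L1}; idom=L1
  L6: preds {L0,L4}: {L0} ∩ {L0,L1,L3,L4} = {L0}; idom=L0
  L7: preds {L4,L6}: {L0,L1,L3,L4} ∩ {L0,L6} = {L0}; idom=L0

DF derivation:
  join L3 pred L1: · stop@L1
  join L3 pred L2: L2 stop@L1
  join L6 pred L0: · stop@L0
  join L6 pred L4: L4→L3→L1 stop@L0
  join L7 pred L4: L4→L3→L1 stop@L0
  join L7 pred L6: L6 stop@L0
  L0 → ∅
  L1 → {L6,L7}
  L2 → {L3}
  L3 → {L6,L7}
  L4 → {L6,L7}
  L5 → ∅
  L6 → {L7}
  L7 → ∅

DF(L4) = ["L6", "L7"]

Answer: ["L6", "L7"]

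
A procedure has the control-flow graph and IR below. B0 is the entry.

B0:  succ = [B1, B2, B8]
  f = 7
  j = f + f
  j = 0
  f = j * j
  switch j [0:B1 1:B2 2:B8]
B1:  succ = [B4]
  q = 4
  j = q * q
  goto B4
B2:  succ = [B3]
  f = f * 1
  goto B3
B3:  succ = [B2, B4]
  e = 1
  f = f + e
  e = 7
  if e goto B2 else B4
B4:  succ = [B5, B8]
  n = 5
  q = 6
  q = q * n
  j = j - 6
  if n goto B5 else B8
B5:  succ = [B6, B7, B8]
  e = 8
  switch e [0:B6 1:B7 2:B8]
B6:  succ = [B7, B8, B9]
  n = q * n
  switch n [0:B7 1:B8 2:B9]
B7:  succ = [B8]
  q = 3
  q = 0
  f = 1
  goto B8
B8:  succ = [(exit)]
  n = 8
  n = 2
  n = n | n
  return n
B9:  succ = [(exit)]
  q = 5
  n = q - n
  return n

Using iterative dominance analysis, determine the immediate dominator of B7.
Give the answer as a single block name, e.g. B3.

idom tree: B1←B0 B2←B0 B3←B2 B4←B0 B5←B4 B6←B5 B7←B5 B8←B0 B9←B6
Dom∩ at merges:
  B2: preds {B0,B3}: {B0} ∩ {B0,B2,B3} = {B0}; idom=B0
  B4: preds {B1,B3}: {B0,B1} ∩ {B0,B2,B3} = {B0}; idom=B0
  B7: preds {B5,B6}: {B0,B4,B5} ∩ {B0,B4,B5,B6} = {B0,B4,B5}; idom=B5
  B8: preds {B0,B4,B5,B6,B7}: {B0} ∩ {B0,B4} ∩ {B0,B4,B5} ∩ {B0,B4,B5,B6} ∩ {B0,B4,B5,B7} = {B0}; idom=B0

idom(B7) = B5

Answer: B5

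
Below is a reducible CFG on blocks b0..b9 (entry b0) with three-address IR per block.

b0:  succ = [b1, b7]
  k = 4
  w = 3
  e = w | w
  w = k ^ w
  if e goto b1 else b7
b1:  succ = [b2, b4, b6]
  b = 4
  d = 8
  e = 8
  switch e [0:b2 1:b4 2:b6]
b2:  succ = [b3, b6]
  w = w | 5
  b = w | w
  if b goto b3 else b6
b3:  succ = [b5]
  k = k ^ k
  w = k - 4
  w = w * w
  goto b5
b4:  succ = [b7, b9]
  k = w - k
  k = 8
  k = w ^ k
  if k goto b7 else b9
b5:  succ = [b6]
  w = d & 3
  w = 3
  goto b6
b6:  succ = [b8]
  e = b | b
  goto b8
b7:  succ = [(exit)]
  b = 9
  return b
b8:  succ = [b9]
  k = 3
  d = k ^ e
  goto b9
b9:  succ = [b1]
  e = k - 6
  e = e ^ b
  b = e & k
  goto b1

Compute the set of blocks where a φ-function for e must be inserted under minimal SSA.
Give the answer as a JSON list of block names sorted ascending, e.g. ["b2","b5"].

idom tree: b1←b0 b2←b1 b3←b2 b4←b1 b5←b3 b6←b1 b7←b0 b8←b6 b9←b1
Dom∩ at merges:
  b1: preds {b0,b9}: {b0} ∩ {b0,b1,b9} = {b0}; idom=b0
  b6: preds {b1,b2,b5}: {b0,b1} ∩ {b0,b1,b2} ∩ {b0,b1,b2,b3,b5} = {b0,b1}; idom=b1
  b7: preds {b0,b4}: {b0} ∩ {b0,b1,b4} = {b0}; idom=b0
  b9: preds {b4,b8}: {b0,b1,b4} ∩ {b0,b1,b6,b8} = {b0,b1}; idom=b1

DF derivation:
  join b1 pred b0: · stop@b0
  join b1 pred b9: b9→b1 stop@b0
  join b6 pred b1: · stop@b1
  join b6 pred b2: b2 stop@b1
  join b6 pred b5: b5→b3→b2 stop@b1
  join b7 pred b0: · stop@b0
  join b7 pred b4: b4→b1 stop@b0
  join b9 pred b4: b4 stop@b1
  join b9 pred b8: b8→b6 stop@b1
  b0: DF=∅
  b1: DF={b1,b7}
  b2: DF={b6}
  b3: DF={b6}
  b4: DF={b7,b9}
  b5: DF={b6}
  b6: DF={b9}
  b7: DF=∅
  b8: DF={b9}
  b9: DF={b1}

φ for e: defs {b0,b1,b6,b9}
  DF⁺ = {b1,b7,b9}

Answer: ["b1", "b7", "b9"]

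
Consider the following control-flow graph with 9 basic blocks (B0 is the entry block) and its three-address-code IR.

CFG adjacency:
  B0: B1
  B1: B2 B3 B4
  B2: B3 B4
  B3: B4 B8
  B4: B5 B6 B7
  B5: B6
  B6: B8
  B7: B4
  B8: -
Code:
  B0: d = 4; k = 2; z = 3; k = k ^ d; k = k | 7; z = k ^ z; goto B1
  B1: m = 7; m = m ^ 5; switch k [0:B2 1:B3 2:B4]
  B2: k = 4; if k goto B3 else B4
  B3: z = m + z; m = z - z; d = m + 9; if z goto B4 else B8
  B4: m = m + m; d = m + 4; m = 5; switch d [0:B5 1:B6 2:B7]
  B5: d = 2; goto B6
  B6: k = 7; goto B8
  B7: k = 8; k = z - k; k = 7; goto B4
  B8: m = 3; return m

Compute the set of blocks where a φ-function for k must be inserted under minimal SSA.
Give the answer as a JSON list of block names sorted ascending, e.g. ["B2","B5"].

idom tree: B1←B0 B2←B1 B3←B1 B4←B1 B5←B4 B6←B4 B7←B4 B8←B1
Dom at joins:
  B3: preds {B1,B2}: {B0,B1} ∩ {B0,B1,B2} = {B0,B1}; idom=B1
  B4: preds {B1,B2,B3,B7}: {B0,B1} ∩ {B0,B1,B2} ∩ {B0,B1,B3} ∩ {B0,B1,B4,B7} = {B0,B1}; idom=B1
  B6: preds {B4,B5}: {B0,B1,B4} ∩ {B0,B1,B4,B5} = {B0,B1,B4}; idom=B4
  B8: preds {B3,B6}: {B0,B1,B3} ∩ {B0,B1,B4,B6} = {B0,B1}; idom=B1

Frontier:
  B3←B1: walk · to B1
  B3←B2: walk B2 to B1
  B4←B1: walk · to B1
  B4←B2: walk B2 to B1
  B4←B3: walk B3 to B1
  B4←B7: walk B7→B4 to B1
  B6←B4: walk · to B4
  B6←B5: walk B5 to B4
  B8←B3: walk B3 to B1
  B8←B6: walk B6→B4 to B1
  DF(B0)=∅
  DF(B1)=∅
  DF(B2)={B3,B4}
  DF(B3)={B4,B8}
  DF(B4)={B4,B8}
  DF(B5)={B6}
  DF(B6)={B8}
  DF(B7)={B4}
  DF(B8)=∅

φ for k: defs {B0,B2,B6,B7}
  DF⁺ = {B3,B4,B8}

Answer: ["B3", "B4", "B8"]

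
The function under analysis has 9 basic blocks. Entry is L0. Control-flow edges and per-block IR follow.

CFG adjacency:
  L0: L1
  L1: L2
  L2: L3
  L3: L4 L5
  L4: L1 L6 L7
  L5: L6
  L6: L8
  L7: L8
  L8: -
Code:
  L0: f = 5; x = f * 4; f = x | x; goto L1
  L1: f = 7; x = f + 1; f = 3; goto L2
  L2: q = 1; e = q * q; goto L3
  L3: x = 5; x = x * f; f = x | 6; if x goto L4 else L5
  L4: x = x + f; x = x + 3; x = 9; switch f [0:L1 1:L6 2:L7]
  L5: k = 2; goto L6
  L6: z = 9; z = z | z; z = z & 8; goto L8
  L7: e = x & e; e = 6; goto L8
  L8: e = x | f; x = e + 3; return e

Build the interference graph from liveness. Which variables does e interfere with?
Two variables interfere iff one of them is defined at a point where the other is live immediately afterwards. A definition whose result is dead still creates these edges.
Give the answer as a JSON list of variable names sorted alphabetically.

Answer: ["f", "x"]

Analysis:
Per-block:
  L0: def={f,x} ue=∅
  L1: def={f,x} ue=∅
  L2: def={e,q} ue=∅
  L3: def={f,x} ue={f}
  L4: def={x} ue={f,x}
  L5: def={k} ue=∅
  L6: def={z} ue=∅
  L7: def={e} ue={e,x}
  L8: def={e,x} ue={f,x}

Liveness:
  live L0: ∅→∅
  live L1: ∅→{f}
  live L2: {f}→{e,f}
  live L3: {e,f}→{e,f,x}
  live L4: {e,f,x}→{e,f,x}
  live L5: {f,x}→{f,x}
  live L6: {f,x}→{f,x}
  live L7: {e,f,x}→{f,x}
  live L8: {f,x}→∅

Interfere edges:
  e: {f,x}
  f: {e,k,q,x,z}
  k: {f,x}
  q: {f}
  x: {e,f,k,z}
  z: {f,x}

N(e) = ["f", "x"]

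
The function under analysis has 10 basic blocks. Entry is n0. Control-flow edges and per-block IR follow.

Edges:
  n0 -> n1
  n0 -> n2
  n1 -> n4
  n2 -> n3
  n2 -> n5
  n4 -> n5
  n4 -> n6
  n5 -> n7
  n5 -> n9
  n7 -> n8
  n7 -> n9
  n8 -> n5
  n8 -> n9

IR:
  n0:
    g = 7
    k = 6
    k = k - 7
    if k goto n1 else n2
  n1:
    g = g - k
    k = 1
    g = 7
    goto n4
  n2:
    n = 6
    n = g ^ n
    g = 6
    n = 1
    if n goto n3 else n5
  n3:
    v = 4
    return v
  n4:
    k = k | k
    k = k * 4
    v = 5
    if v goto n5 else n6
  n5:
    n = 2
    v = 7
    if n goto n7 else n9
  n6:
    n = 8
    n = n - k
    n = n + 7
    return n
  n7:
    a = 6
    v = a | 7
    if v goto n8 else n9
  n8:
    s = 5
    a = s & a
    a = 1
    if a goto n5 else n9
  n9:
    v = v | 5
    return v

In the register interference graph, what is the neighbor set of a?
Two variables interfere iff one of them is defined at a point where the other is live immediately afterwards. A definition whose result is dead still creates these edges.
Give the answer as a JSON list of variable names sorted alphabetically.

Answer: ["s", "v"]

Derivation:
Block summaries:
  n0 def {g,k} use ∅
  n1 def {g,k} use {g,k}
  n2 def {g,n} use {g}
  n3 def {v} use ∅
  n4 def {k,v} use {k}
  n5 def {n,v} use ∅
  n6 def {n} use {k}
  n7 def {a,v} use ∅
  n8 def {a,s} use {a}
  n9 def {v} use {v}

Backward fixpoint:
  live n0: ∅→{g,k}
  live n1: {g,k}→{k}
  live n2: {g}→∅
  live n3: ∅→∅
  live n4: {k}→{k}
  live n5: ∅→{v}
  live n6: {k}→∅
  live n7: ∅→{a,v}
  live n8: {a,v}→{v}
  live n9: {v}→∅

Conflict graph:
  a — {s,v}
  g — {k,n}
  k — {g,n,v}
  n — {g,k,v}
  s — {a,v}
  v — {a,k,n,s}

N(a) = ["s", "v"]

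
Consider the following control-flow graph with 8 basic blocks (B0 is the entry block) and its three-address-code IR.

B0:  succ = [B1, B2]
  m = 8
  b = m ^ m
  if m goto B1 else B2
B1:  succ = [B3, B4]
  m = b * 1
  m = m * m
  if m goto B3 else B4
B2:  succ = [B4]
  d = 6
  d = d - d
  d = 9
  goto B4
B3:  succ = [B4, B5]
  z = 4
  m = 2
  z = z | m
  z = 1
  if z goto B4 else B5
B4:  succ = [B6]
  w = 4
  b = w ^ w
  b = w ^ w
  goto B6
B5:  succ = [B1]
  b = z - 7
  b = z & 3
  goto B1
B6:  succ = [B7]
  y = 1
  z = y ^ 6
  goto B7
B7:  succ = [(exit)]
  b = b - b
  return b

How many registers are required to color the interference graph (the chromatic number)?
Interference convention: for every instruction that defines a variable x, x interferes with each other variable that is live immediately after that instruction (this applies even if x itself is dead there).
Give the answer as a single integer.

Answer: 3

Derivation:
Per-block:
  B0: {b,m} / ∅
  B1: {m} / {b}
  B2: {d} / ∅
  B3: {m,z} / ∅
  B4: {b,w} / ∅
  B5: {b} / {z}
  B6: {y,z} / ∅
  B7: {b} / {b}

Liveness:
  B0: in=∅ out={b}
  B1: in={b} out=∅
  B2: in=∅ out=∅
  B3: in=∅ out={z}
  B4: in=∅ out={b}
  B5: in={z} out={b}
  B6: in={b} out={b}
  B7: in={b} out=∅

Conflict graph:
  b↔{m,w,y,z}
  d↔∅
  m↔{b,z}
  w↔{b}
  y↔{b}
  z↔{b,m}

Colouring:
  lower bound: {b,m,z} mutually conflict ⇒ χ ≥ 3
  assign b→r0 d→r0 m→r1 w→r1 y→r1 z→r2 — no edge inside a register ⇒ χ ≤ 3
  χ = 3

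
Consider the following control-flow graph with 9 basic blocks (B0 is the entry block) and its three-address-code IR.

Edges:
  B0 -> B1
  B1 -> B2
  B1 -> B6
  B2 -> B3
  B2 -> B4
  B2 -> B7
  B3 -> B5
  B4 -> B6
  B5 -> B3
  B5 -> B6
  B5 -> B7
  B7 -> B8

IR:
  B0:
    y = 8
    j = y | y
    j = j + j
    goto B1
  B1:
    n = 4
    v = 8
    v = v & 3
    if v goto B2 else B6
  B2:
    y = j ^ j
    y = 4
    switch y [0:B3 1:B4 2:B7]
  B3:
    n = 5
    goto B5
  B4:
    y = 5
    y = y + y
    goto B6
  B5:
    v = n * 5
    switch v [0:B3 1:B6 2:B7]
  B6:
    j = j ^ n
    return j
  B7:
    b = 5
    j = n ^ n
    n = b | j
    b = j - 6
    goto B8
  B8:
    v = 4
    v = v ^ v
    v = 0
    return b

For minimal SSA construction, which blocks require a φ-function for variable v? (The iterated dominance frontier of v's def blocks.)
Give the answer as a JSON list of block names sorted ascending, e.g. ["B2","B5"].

Answer: ["B3", "B6", "B7"]

Analysis:
idom tree: B1←B0 B2←B1 B3←B2 B4←B2 B5←B3 B6←B1 B7←B2 B8←B7
Dom at joins:
  B3: preds {B2,B5}: {B0,B1,B2} ∩ {B0,B1,B2,B3,B5} = {B0,B1,B2}; idom=B2
  B6: preds {B1,B4,B5}: {B0,B1} ∩ {B0,B1,B2,B4} ∩ {B0,B1,B2,B3,B5} = {B0,B1}; idom=B1
  B7: preds {B2,B5}: {B0,B1,B2} ∩ {B0,B1,B2,B3,B5} = {B0,B1,B2}; idom=B2

DF walk-up:
  B3←B2: walk · to B2
  B3←B5: walk B5→B3 to B2
  B6←B1: walk · to B1
  B6←B4: walk B4→B2 to B1
  B6←B5: walk B5→B3→B2 to B1
  B7←B2: walk · to B2
  B7←B5: walk B5→B3 to B2
  DF(B0)=∅
  DF(B1)=∅
  DF(B2)={B6}
  DF(B3)={B3,B6,B7}
  DF(B4)={B6}
  DF(B5)={B3,B6,B7}
  DF(B6)=∅
  DF(B7)=∅
  DF(B8)=∅

φ for v: defs {B1,B5,B8}
  DF⁺ = {B3,B6,B7}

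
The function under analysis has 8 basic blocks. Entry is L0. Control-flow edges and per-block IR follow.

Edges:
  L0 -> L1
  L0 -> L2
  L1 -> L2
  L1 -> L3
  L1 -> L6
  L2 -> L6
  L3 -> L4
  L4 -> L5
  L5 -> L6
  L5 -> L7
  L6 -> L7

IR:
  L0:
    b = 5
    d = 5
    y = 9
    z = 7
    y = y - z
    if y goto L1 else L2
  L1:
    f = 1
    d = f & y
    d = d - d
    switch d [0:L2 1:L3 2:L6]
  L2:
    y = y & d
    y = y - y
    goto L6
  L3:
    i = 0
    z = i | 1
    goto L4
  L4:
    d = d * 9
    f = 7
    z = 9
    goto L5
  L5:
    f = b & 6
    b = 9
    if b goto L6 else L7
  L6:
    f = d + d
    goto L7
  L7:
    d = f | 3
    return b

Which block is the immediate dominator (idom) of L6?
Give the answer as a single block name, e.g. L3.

Answer: L0

Derivation:
idom tree: L1←L0 L2←L0 L3←L1 L4←L3 L5←L4 L6←L0 L7←L0
Join-block Dom:
  L2: preds {L0,L1}: {L0} ∩ {L0,L1} = {L0}; idom=L0
  L6: preds {L1,L2,L5}: {L0,L1} ∩ {L0,L2} ∩ {L0,L1,L3,L4,L5} = {L0}; idom=L0
  L7: preds {L5,L6}: {L0,L1,L3,L4,L5} ∩ {L0,L6} = {L0}; idom=L0

idom(L6) = L0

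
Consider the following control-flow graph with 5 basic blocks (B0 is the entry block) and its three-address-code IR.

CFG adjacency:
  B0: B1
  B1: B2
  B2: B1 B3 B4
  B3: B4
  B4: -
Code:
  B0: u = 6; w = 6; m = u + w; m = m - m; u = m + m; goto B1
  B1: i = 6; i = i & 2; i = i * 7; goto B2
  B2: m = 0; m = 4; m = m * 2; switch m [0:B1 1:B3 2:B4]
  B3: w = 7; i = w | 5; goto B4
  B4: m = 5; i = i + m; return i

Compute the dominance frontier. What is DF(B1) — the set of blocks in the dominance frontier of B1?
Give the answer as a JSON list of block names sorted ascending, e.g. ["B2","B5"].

Answer: ["B1"]

Working:
idom tree: B1←B0 B2←B1 B3←B2 B4←B2
Join-block Dom:
  B1: preds {B0,B2}: {B0} ∩ {B0,B1,B2} = {B0}; idom=B0
  B4: preds {B2,B3}: {B0,B1,B2} ∩ {B0,B1,B2,B3} = {B0,B1,B2}; idom=B2

DF walk-up:
  join B1 pred B0: · stop@B0
  join B1 pred B2: B2→B1 stop@B0
  join B4 pred B2: · stop@B2
  join B4 pred B3: B3 stop@B2
  DF(B0)=∅
  DF(B1)={B1}
  DF(B2)={B1}
  DF(B3)={B4}
  DF(B4)=∅

DF(B1) = ["B1"]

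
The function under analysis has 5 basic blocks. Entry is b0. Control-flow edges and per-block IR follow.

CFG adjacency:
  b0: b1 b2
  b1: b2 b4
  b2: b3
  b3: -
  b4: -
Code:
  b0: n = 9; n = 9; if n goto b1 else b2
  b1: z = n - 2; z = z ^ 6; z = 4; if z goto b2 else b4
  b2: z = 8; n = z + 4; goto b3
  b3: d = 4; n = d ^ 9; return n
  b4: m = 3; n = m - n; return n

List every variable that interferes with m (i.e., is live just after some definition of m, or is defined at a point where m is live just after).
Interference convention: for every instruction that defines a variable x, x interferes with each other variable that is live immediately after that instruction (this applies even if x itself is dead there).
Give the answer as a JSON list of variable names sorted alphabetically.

Answer: ["n"]

Working:
Per-block:
  b0 def {n} use ∅
  b1 def {z} use {n}
  b2 def {n,z} use ∅
  b3 def {d,n} use ∅
  b4 def {m,n} use {n}

Backward fixpoint:
  b0 li=∅ lo={n}
  b1 li={n} lo={n}
  b2 li=∅ lo=∅
  b3 li=∅ lo=∅
  b4 li={n} lo=∅

Interference:
  d: ∅
  m: {n}
  n: {m,z}
  z: {n}

N(m) = ["n"]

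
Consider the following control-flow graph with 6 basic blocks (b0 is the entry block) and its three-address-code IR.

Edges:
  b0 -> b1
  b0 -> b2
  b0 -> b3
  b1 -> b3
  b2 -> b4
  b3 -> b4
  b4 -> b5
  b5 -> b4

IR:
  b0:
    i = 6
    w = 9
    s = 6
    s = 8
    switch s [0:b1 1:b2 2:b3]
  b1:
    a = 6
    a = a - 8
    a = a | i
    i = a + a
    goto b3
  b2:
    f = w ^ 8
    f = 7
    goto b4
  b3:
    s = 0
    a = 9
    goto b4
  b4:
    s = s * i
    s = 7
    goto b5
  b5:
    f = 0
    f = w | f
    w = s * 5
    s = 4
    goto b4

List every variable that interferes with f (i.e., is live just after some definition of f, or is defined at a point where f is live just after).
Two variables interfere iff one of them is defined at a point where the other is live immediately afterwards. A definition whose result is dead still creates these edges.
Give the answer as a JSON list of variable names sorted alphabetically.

Answer: ["i", "s", "w"]

Derivation:
Block summaries:
  b0 def {i,s,w} use ∅
  b1 def {a,i} use {i}
  b2 def {f} use {w}
  b3 def {a,s} use ∅
  b4 def {s} use {i,s}
  b5 def {f,s,w} use {s,w}

Live sets:
  b0 li=∅ lo={i,s,w}
  b1 li={i,w} lo={i,w}
  b2 li={i,s,w} lo={i,s,w}
  b3 li={i,w} lo={i,s,w}
  b4 li={i,s,w} lo={i,s,w}
  b5 li={i,s,w} lo={i,s,w}

Conflict graph:
  a↔{i,s,w}
  f↔{i,s,w}
  i↔{a,f,s,w}
  s↔{a,f,i,w}
  w↔{a,f,i,s}

N(f) = ["i", "s", "w"]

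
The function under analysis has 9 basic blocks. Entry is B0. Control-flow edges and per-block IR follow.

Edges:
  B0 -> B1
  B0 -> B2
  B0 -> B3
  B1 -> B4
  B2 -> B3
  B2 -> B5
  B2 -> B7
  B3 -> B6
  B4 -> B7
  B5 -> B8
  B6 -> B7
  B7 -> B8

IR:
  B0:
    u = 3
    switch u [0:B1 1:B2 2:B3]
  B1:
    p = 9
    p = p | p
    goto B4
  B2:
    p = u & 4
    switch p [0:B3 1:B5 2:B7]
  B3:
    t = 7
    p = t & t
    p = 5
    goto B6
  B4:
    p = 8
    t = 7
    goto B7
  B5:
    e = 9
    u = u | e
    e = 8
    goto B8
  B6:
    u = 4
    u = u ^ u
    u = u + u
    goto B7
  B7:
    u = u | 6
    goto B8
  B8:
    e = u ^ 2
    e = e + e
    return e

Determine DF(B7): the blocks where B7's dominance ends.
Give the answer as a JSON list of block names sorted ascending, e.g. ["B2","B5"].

Answer: ["B8"]

Derivation:
idom tree: B1←B0 B2←B0 B3←B0 B4←B1 B5←B2 B6←B3 B7←B0 B8←B0
Dom∩ at merges:
  B3: preds {B0,B2}: {B0} ∩ {B0,B2} = {B0}; idom=B0
  B7: preds {B2,B4,B6}: {B0,B2} ∩ {B0,B1,B4} ∩ {B0,B3,B6} = {B0}; idom=B0
  B8: preds {B5,B7}: {B0,B2,B5} ∩ {B0,B7} = {B0}; idom=B0

DF derivation:
  B3←B0: walk · to B0
  B3←B2: walk B2 to B0
  B7←B2: walk B2 to B0
  B7←B4: walk B4→B1 to B0
  B7←B6: walk B6→B3 to B0
  B8←B5: walk B5→B2 to B0
  B8←B7: walk B7 to B0
  B0: DF=∅
  B1: DF={B7}
  B2: DF={B3,B7,B8}
  B3: DF={B7}
  B4: DF={B7}
  B5: DF={B8}
  B6: DF={B7}
  B7: DF={B8}
  B8: DF=∅

DF(B7) = ["B8"]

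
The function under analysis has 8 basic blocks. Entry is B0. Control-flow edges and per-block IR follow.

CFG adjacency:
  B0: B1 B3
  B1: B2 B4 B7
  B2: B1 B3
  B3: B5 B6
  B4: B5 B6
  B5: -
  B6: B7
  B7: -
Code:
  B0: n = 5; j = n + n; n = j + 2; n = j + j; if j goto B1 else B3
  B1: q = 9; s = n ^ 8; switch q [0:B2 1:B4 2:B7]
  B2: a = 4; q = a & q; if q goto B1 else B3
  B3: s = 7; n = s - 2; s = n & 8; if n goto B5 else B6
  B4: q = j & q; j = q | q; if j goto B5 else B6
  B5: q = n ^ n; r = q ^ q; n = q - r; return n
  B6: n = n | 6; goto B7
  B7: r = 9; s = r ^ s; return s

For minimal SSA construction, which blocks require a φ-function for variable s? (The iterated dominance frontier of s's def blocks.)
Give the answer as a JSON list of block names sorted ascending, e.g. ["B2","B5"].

idom tree: B1←B0 B2←B1 B3←B0 B4←B1 B5←B0 B6←B0 B7←B0
Dom∩ at merges:
  B1: preds {B0,B2}: {B0} ∩ {B0,B1,B2} = {B0}; idom=B0
  B3: preds {B0,B2}: {B0} ∩ {B0,B1,B2} = {B0}; idom=B0
  B5: preds {B3,B4}: {B0,B3} ∩ {B0,B1,B4} = {B0}; idom=B0
  B6: preds {B3,B4}: {B0,B3} ∩ {B0,B1,B4} = {B0}; idom=B0
  B7: preds {B1,B6}: {B0,B1} ∩ {B0,B6} = {B0}; idom=B0

DF derivation:
  join B1 pred B0: · stop@B0
  join B1 pred B2: B2→B1 stop@B0
  join B3 pred B0: · stop@B0
  join B3 pred B2: B2→B1 stop@B0
  join B5 pred B3: B3 stop@B0
  join B5 pred B4: B4→B1 stop@B0
  join B6 pred B3: B3 stop@B0
  join B6 pred B4: B4→B1 stop@B0
  join B7 pred B1: B1 stop@B0
  join B7 pred B6: B6 stop@B0
  B0 → ∅
  B1 → {B1,B3,B5,B6,B7}
  B2 → {B1,B3}
  B3 → {B5,B6}
  B4 → {B5,B6}
  B5 → ∅
  B6 → {B7}
  B7 → ∅

φ for s: defs {B1,B3,B7}
  DF⁺ = {B1,B3,B5,B6,B7}

Answer: ["B1", "B3", "B5", "B6", "B7"]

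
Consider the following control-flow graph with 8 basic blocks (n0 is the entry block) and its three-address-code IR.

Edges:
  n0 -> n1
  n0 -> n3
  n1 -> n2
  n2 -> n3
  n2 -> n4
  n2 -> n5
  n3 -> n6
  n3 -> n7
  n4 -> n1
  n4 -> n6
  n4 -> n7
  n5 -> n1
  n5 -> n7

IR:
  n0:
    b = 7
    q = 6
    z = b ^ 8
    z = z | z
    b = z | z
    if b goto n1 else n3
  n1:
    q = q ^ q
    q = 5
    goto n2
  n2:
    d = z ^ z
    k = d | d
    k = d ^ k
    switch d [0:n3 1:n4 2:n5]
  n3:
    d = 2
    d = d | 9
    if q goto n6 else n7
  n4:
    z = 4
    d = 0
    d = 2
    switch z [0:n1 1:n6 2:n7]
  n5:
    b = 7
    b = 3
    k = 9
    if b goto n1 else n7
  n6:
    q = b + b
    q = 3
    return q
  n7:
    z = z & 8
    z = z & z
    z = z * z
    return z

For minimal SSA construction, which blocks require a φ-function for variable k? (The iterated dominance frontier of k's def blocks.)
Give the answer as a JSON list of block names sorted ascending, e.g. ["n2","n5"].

Answer: ["n1", "n3", "n6", "n7"]

Working:
idom tree: n1←n0 n2←n1 n3←n0 n4←n2 n5←n2 n6←n0 n7←n0
Join-block Dom:
  n1: preds {n0,n4,n5}: {n0} ∩ {n0,n1,n2,n4} ∩ {n0,n1,n2,n5} = {n0}; idom=n0
  n3: preds {n0,n2}: {n0} ∩ {n0,n1,n2} = {n0}; idom=n0
  n6: preds {n3,n4}: {n0,n3} ∩ {n0,n1,n2,n4} = {n0}; idom=n0
  n7: preds {n3,n4,n5}: {n0,n3} ∩ {n0,n1,n2,n4} ∩ {n0,n1,n2,n5} = {n0}; idom=n0

Frontier:
  join n1 pred n0: · stop@n0
  join n1 pred n4: n4→n2→n1 stop@n0
  join n1 pred n5: n5→n2→n1 stop@n0
  join n3 pred n0: · stop@n0
  join n3 pred n2: n2→n1 stop@n0
  join n6 pred n3: n3 stop@n0
  join n6 pred n4: n4→n2→n1 stop@n0
  join n7 pred n3: n3 stop@n0
  join n7 pred n4: n4→n2→n1 stop@n0
  join n7 pred n5: n5→n2→n1 stop@n0
  DF(n0)=∅
  DF(n1)={n1,n3,n6,n7}
  DF(n2)={n1,n3,n6,n7}
  DF(n3)={n6,n7}
  DF(n4)={n1,n6,n7}
  DF(n5)={n1,n7}
  DF(n6)=∅
  DF(n7)=∅

φ for k: defs {n2,n5}
  DF⁺ = {n1,n3,n6,n7}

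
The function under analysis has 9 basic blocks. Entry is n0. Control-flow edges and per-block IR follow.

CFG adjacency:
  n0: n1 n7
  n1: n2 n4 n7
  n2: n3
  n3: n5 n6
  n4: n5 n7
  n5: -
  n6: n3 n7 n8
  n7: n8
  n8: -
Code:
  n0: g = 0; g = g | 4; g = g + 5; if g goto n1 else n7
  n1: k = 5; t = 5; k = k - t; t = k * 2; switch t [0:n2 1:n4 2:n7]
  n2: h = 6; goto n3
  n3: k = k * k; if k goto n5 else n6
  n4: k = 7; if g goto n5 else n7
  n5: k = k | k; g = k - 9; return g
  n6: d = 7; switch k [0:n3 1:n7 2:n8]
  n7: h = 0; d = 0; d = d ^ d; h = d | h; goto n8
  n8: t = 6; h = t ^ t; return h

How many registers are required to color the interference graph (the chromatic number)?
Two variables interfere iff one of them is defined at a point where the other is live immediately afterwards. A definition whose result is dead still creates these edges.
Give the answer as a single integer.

Per-block:
  n0: {g} / ∅
  n1: {k,t} / ∅
  n2: {h} / ∅
  n3: {k} / {k}
  n4: {k} / {g}
  n5: {g,k} / {k}
  n6: {d} / {k}
  n7: {d,h} / ∅
  n8: {h,t} / ∅

Live sets:
  n0 li=∅ lo={g}
  n1 li={g} lo={g,k}
  n2 li={k} lo={k}
  n3 li={k} lo={k}
  n4 li={g} lo={k}
  n5 li={k} lo=∅
  n6 li={k} lo={k}
  n7 li=∅ lo=∅
  n8 li=∅ lo=∅

Conflict graph:
  d: {h,k}
  g: {k,t}
  h: {d,k}
  k: {d,g,h,t}
  t: {g,k}

Registers:
  lower bound: {d,h,k} mutually conflict ⇒ χ ≥ 3
  3-colouring: r0={k}  r1={d,g}  r2={h,t}
  χ = 3

Answer: 3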